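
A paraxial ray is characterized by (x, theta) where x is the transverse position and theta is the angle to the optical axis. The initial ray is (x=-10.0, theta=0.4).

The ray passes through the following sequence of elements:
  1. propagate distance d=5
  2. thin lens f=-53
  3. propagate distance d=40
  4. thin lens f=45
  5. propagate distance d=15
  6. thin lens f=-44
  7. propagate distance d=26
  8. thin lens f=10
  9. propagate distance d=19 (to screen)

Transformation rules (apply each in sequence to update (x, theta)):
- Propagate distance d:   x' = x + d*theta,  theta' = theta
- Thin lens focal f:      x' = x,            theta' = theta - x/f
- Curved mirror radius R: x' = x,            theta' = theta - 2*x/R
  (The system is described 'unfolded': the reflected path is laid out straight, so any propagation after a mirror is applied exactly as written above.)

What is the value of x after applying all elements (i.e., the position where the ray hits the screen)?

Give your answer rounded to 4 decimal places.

Initial: x=-10.0000 theta=0.4000
After 1 (propagate distance d=5): x=-8.0000 theta=0.4000
After 2 (thin lens f=-53): x=-8.0000 theta=66/265 (≈0.2491)
After 3 (propagate distance d=40): x=104/53 (≈1.9623) theta=66/265 (≈0.2491)
After 4 (thin lens f=45): x=104/53 (≈1.9623) theta=98/477 (≈0.2055)
After 5 (propagate distance d=15): x=802/159 (≈5.0440) theta=98/477 (≈0.2055)
After 6 (thin lens f=-44): x=802/159 (≈5.0440) theta=3359/10494 (≈0.3201)
After 7 (propagate distance d=26): x=70133/5247 (≈13.3663) theta=3359/10494 (≈0.3201)
After 8 (thin lens f=10): x=70133/5247 (≈13.3663) theta=-26669/26235 (≈-1.0165)
After 9 (propagate distance d=19 (to screen)): x=-14186/2385 (≈-5.9480) theta=-26669/26235 (≈-1.0165)
Rounded to 4 decimal places: x = -5.9480

Answer: -5.9480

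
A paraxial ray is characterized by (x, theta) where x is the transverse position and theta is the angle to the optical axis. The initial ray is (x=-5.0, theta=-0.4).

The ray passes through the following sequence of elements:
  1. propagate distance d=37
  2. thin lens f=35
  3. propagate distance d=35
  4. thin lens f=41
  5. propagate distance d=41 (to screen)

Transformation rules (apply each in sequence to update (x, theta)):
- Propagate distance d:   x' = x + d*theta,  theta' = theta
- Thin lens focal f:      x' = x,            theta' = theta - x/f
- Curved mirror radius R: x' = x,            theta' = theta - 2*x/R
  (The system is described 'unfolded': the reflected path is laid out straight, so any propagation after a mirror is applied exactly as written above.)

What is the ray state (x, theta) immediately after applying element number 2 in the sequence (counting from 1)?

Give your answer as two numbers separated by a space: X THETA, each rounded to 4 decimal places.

Initial: x=-5.0000 theta=-0.4000
After 1 (propagate distance d=37): x=-19.8000 theta=-0.4000
After 2 (thin lens f=35): x=-19.8000 theta=29/175 (≈0.1657)
Rounded to 4 decimal places: x = -19.8000, theta = 0.1657

Answer: -19.8000 0.1657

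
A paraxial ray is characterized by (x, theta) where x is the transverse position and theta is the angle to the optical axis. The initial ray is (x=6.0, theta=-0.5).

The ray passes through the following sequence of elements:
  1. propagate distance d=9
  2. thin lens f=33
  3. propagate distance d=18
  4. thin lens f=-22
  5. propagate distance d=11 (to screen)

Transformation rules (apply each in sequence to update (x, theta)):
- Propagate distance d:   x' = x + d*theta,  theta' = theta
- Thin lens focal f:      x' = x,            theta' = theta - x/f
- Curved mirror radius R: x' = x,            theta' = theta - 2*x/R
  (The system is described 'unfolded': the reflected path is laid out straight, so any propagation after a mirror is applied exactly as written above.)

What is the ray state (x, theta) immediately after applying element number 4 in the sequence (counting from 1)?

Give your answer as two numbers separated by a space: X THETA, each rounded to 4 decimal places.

Answer: -8.3182 -0.9236

Derivation:
Initial: x=6.0000 theta=-0.5000
After 1 (propagate distance d=9): x=1.5000 theta=-0.5000
After 2 (thin lens f=33): x=1.5000 theta=-6/11 (≈-0.5455)
After 3 (propagate distance d=18): x=-183/22 (≈-8.3182) theta=-6/11 (≈-0.5455)
After 4 (thin lens f=-22): x=-183/22 (≈-8.3182) theta=-447/484 (≈-0.9236)
Rounded to 4 decimal places: x = -8.3182, theta = -0.9236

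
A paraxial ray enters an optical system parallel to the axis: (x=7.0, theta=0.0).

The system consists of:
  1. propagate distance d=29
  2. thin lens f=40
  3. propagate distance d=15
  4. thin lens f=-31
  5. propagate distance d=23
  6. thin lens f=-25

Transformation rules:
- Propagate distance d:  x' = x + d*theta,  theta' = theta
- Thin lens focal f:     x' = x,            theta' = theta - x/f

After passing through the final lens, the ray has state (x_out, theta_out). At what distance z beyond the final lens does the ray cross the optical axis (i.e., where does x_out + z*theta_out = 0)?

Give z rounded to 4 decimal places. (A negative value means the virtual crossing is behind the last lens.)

Answer: -32.7002

Derivation:
Initial: x=7.0000 theta=0.0000
After 1 (propagate distance d=29): x=7.0000 theta=0.0000
After 2 (thin lens f=40): x=7.0000 theta=-0.1750
After 3 (propagate distance d=15): x=4.3750 theta=-0.1750
After 4 (thin lens f=-31): x=4.3750 theta=-21/620 (≈-0.0339)
After 5 (propagate distance d=23): x=4459/1240 (≈3.5960) theta=-21/620 (≈-0.0339)
After 6 (thin lens f=-25): x=4459/1240 (≈3.5960) theta=3409/31000 (≈0.1100)
z_focus = -x_out/theta_out = -(4459/1240)/(3409/31000) = -15925/487 ≈ -32.7002
Rounded to 4 decimal places: z = -32.7002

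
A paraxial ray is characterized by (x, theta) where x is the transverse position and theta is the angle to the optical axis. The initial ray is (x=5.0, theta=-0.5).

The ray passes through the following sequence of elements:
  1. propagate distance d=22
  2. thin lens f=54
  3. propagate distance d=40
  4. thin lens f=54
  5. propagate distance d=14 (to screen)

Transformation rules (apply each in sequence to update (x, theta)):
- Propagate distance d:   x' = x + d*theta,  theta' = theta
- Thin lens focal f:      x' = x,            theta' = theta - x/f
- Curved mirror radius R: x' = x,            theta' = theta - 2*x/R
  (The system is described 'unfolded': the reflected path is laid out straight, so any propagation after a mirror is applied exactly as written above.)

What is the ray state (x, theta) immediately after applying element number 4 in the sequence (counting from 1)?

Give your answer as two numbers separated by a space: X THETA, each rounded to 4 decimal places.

Initial: x=5.0000 theta=-0.5000
After 1 (propagate distance d=22): x=-6.0000 theta=-0.5000
After 2 (thin lens f=54): x=-6.0000 theta=-7/18 (≈-0.3889)
After 3 (propagate distance d=40): x=-194/9 (≈-21.5556) theta=-7/18 (≈-0.3889)
After 4 (thin lens f=54): x=-194/9 (≈-21.5556) theta=5/486 (≈0.0103)
Rounded to 4 decimal places: x = -21.5556, theta = 0.0103

Answer: -21.5556 0.0103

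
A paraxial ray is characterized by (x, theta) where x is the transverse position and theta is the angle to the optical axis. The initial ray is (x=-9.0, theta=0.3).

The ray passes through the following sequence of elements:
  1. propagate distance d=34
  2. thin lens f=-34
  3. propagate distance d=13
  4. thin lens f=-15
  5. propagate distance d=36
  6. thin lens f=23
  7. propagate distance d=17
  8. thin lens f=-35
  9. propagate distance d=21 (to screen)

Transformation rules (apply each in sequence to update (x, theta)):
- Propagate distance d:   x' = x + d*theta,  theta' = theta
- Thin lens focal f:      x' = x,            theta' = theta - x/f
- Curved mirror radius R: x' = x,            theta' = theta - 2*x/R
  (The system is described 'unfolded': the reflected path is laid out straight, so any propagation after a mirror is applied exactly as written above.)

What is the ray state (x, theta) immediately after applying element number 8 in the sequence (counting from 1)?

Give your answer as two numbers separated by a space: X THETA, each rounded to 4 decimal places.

Answer: 20.0793 -0.0670

Derivation:
Initial: x=-9.0000 theta=0.3000
After 1 (propagate distance d=34): x=1.2000 theta=0.3000
After 2 (thin lens f=-34): x=1.2000 theta=57/170 (≈0.3353)
After 3 (propagate distance d=13): x=189/34 (≈5.5588) theta=57/170 (≈0.3353)
After 4 (thin lens f=-15): x=189/34 (≈5.5588) theta=12/17 (≈0.7059)
After 5 (propagate distance d=36): x=1053/34 (≈30.9706) theta=12/17 (≈0.7059)
After 6 (thin lens f=23): x=1053/34 (≈30.9706) theta=-501/782 (≈-0.6407)
After 7 (propagate distance d=17): x=7851/391 (≈20.0793) theta=-501/782 (≈-0.6407)
After 8 (thin lens f=-35): x=7851/391 (≈20.0793) theta=-1833/27370 (≈-0.0670)
Rounded to 4 decimal places: x = 20.0793, theta = -0.0670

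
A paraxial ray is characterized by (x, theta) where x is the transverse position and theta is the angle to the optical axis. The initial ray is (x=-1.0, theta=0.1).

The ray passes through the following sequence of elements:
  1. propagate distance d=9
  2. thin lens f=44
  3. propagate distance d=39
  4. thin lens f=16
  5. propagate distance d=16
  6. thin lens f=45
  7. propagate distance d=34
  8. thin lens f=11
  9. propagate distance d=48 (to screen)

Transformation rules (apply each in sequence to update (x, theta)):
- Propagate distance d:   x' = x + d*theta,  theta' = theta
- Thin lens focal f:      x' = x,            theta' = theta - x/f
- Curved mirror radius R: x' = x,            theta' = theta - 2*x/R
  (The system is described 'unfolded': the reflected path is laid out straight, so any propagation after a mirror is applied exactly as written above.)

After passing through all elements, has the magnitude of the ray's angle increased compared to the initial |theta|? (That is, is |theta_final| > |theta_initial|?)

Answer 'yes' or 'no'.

Initial: x=-1.0000 theta=0.1000
After 1 (propagate distance d=9): x=-0.1000 theta=0.1000
After 2 (thin lens f=44): x=-0.1000 theta=9/88 (≈0.1023)
After 3 (propagate distance d=39): x=1711/440 (≈3.8886) theta=9/88 (≈0.1023)
After 4 (thin lens f=16): x=1711/440 (≈3.8886) theta=-991/7040 (≈-0.1408)
After 5 (propagate distance d=16): x=18/11 (≈1.6364) theta=-991/7040 (≈-0.1408)
After 6 (thin lens f=45): x=18/11 (≈1.6364) theta=-1247/7040 (≈-0.1771)
After 7 (propagate distance d=34): x=-15439/3520 (≈-4.3861) theta=-1247/7040 (≈-0.1771)
After 8 (thin lens f=11): x=-15439/3520 (≈-4.3861) theta=17161/77440 (≈0.2216)
After 9 (propagate distance d=48 (to screen)): x=48407/7744 (≈6.2509) theta=17161/77440 (≈0.2216)
|theta_initial|=0.1000 |theta_final|=17161/77440 (≈0.2216) -> increased

Answer: yes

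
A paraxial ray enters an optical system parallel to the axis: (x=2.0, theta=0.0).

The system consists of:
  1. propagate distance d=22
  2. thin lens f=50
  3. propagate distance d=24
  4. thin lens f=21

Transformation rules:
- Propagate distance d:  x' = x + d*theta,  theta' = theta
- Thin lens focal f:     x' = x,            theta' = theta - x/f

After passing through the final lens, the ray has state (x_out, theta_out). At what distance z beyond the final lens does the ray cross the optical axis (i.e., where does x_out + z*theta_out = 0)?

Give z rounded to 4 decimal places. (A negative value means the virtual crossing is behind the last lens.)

Answer: 11.6170

Derivation:
Initial: x=2.0000 theta=0.0000
After 1 (propagate distance d=22): x=2.0000 theta=0.0000
After 2 (thin lens f=50): x=2.0000 theta=-0.0400
After 3 (propagate distance d=24): x=1.0400 theta=-0.0400
After 4 (thin lens f=21): x=1.0400 theta=-47/525 (≈-0.0895)
z_focus = -x_out/theta_out = -(1.0400)/(-47/525) = 546/47 ≈ 11.6170
Rounded to 4 decimal places: z = 11.6170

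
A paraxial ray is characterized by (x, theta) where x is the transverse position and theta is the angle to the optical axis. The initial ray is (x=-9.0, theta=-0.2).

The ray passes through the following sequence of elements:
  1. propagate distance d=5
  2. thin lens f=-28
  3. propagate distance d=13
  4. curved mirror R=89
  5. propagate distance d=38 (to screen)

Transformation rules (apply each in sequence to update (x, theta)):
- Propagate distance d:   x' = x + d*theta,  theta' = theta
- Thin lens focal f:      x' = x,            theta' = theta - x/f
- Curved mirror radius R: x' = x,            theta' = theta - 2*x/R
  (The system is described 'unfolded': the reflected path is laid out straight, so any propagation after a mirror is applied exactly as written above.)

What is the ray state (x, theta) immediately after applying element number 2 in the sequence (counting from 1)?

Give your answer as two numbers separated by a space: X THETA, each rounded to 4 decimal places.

Initial: x=-9.0000 theta=-0.2000
After 1 (propagate distance d=5): x=-10.0000 theta=-0.2000
After 2 (thin lens f=-28): x=-10.0000 theta=-39/70 (≈-0.5571)
Rounded to 4 decimal places: x = -10.0000, theta = -0.5571

Answer: -10.0000 -0.5571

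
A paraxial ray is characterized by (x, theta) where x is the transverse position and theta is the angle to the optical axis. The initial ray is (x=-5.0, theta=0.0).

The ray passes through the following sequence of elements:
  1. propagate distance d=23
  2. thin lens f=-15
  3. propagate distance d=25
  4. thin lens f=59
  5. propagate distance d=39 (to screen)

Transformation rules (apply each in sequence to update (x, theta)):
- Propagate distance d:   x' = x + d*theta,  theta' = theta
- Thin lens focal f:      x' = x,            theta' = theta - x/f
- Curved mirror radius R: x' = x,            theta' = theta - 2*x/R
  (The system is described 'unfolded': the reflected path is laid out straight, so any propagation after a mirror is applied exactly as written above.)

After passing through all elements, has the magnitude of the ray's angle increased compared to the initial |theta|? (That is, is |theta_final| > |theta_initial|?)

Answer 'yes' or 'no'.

Answer: yes

Derivation:
Initial: x=-5.0000 theta=0.0000
After 1 (propagate distance d=23): x=-5.0000 theta=0.0000
After 2 (thin lens f=-15): x=-5.0000 theta=-1/3 (≈-0.3333)
After 3 (propagate distance d=25): x=-40/3 (≈-13.3333) theta=-1/3 (≈-0.3333)
After 4 (thin lens f=59): x=-40/3 (≈-13.3333) theta=-19/177 (≈-0.1073)
After 5 (propagate distance d=39 (to screen)): x=-3101/177 (≈-17.5198) theta=-19/177 (≈-0.1073)
|theta_initial|=0.0000 |theta_final|=19/177 (≈0.1073) -> increased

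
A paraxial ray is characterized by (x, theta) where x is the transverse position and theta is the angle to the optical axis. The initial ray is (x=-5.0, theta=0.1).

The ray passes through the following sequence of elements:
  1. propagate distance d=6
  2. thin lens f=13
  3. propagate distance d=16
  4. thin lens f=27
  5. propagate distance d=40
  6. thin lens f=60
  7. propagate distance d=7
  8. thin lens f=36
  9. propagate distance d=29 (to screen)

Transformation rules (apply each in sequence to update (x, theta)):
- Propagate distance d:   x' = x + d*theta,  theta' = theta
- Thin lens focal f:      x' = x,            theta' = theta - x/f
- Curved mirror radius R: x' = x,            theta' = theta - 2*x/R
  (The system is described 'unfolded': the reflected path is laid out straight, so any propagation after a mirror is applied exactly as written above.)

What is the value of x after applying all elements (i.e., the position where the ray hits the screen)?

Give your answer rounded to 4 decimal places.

Initial: x=-5.0000 theta=0.1000
After 1 (propagate distance d=6): x=-4.4000 theta=0.1000
After 2 (thin lens f=13): x=-4.4000 theta=57/130 (≈0.4385)
After 3 (propagate distance d=16): x=34/13 (≈2.6154) theta=57/130 (≈0.4385)
After 4 (thin lens f=27): x=34/13 (≈2.6154) theta=1199/3510 (≈0.3416)
After 5 (propagate distance d=40): x=5714/351 (≈16.2792) theta=1199/3510 (≈0.3416)
After 6 (thin lens f=60): x=5714/351 (≈16.2792) theta=74/1053 (≈0.0703)
After 7 (propagate distance d=7): x=17660/1053 (≈16.7711) theta=74/1053 (≈0.0703)
After 8 (thin lens f=36): x=17660/1053 (≈16.7711) theta=-3749/9477 (≈-0.3956)
After 9 (propagate distance d=29 (to screen)): x=3863/729 (≈5.2990) theta=-3749/9477 (≈-0.3956)
Rounded to 4 decimal places: x = 5.2990

Answer: 5.2990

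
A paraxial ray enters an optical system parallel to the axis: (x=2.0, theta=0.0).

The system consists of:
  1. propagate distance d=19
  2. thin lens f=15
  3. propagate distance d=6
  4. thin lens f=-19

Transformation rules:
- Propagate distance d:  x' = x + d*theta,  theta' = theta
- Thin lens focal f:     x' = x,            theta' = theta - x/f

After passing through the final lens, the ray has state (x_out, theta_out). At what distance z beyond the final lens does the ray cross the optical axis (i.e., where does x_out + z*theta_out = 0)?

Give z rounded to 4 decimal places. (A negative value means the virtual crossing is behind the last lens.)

Answer: 17.1000

Derivation:
Initial: x=2.0000 theta=0.0000
After 1 (propagate distance d=19): x=2.0000 theta=0.0000
After 2 (thin lens f=15): x=2.0000 theta=-2/15 (≈-0.1333)
After 3 (propagate distance d=6): x=1.2000 theta=-2/15 (≈-0.1333)
After 4 (thin lens f=-19): x=1.2000 theta=-4/57 (≈-0.0702)
z_focus = -x_out/theta_out = -(1.2000)/(-4/57) = 17.1000
Rounded to 4 decimal places: z = 17.1000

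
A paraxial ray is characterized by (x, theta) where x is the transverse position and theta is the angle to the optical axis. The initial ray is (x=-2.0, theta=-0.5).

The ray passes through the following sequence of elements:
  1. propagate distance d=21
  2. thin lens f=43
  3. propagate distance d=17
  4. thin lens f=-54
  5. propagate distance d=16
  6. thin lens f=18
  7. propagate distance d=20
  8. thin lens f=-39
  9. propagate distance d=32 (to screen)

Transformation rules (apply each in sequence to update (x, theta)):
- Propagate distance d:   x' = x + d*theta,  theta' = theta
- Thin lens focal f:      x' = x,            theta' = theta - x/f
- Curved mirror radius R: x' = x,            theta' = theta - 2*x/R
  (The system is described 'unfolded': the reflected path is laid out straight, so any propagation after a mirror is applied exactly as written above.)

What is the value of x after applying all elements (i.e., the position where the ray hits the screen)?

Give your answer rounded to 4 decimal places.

Answer: 13.1862

Derivation:
Initial: x=-2.0000 theta=-0.5000
After 1 (propagate distance d=21): x=-12.5000 theta=-0.5000
After 2 (thin lens f=43): x=-12.5000 theta=-9/43 (≈-0.2093)
After 3 (propagate distance d=17): x=-1381/86 (≈-16.0581) theta=-9/43 (≈-0.2093)
After 4 (thin lens f=-54): x=-1381/86 (≈-16.0581) theta=-2353/4644 (≈-0.5067)
After 5 (propagate distance d=16): x=-56111/2322 (≈-24.1649) theta=-2353/4644 (≈-0.5067)
After 6 (thin lens f=18): x=-56111/2322 (≈-24.1649) theta=17467/20898 (≈0.8358)
After 7 (propagate distance d=20): x=-155659/20898 (≈-7.4485) theta=17467/20898 (≈0.8358)
After 8 (thin lens f=-39): x=-155659/20898 (≈-7.4485) theta=262777/407511 (≈0.6448)
After 9 (propagate distance d=32 (to screen)): x=10747027/815022 (≈13.1862) theta=262777/407511 (≈0.6448)
Rounded to 4 decimal places: x = 13.1862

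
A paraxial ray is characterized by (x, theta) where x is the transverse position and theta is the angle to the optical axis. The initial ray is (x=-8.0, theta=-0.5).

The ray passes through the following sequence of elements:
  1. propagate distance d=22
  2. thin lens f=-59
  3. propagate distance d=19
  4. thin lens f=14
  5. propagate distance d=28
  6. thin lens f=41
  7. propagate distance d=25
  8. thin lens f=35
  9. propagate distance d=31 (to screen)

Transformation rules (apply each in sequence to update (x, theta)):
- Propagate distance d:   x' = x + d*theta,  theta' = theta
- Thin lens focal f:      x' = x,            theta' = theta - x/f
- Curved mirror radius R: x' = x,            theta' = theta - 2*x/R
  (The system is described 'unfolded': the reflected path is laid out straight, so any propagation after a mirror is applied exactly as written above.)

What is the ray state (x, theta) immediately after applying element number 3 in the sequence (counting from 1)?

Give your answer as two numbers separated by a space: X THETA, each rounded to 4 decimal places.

Answer: -34.6186 -0.8220

Derivation:
Initial: x=-8.0000 theta=-0.5000
After 1 (propagate distance d=22): x=-19.0000 theta=-0.5000
After 2 (thin lens f=-59): x=-19.0000 theta=-97/118 (≈-0.8220)
After 3 (propagate distance d=19): x=-4085/118 (≈-34.6186) theta=-97/118 (≈-0.8220)
Rounded to 4 decimal places: x = -34.6186, theta = -0.8220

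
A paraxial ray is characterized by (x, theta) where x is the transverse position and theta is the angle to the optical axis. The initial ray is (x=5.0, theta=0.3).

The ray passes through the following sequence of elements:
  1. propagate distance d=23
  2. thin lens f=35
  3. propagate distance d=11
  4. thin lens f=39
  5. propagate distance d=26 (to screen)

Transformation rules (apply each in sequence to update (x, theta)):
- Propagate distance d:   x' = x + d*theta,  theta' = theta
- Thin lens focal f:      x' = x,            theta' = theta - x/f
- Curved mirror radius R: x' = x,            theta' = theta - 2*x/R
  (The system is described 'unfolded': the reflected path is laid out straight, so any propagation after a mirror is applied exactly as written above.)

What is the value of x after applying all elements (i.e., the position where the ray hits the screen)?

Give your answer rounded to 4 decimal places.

Initial: x=5.0000 theta=0.3000
After 1 (propagate distance d=23): x=11.9000 theta=0.3000
After 2 (thin lens f=35): x=11.9000 theta=-0.0400
After 3 (propagate distance d=11): x=11.4600 theta=-0.0400
After 4 (thin lens f=39): x=11.4600 theta=-217/650 (≈-0.3338)
After 5 (propagate distance d=26 (to screen)): x=2.7800 theta=-217/650 (≈-0.3338)
Rounded to 4 decimal places: x = 2.7800

Answer: 2.7800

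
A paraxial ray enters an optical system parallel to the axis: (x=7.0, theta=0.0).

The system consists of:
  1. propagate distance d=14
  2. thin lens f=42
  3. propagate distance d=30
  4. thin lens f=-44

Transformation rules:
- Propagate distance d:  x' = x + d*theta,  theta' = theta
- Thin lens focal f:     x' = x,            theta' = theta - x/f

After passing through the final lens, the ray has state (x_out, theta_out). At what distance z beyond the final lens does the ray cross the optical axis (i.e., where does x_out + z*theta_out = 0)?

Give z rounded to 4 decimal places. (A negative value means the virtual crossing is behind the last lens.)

Answer: 16.5000

Derivation:
Initial: x=7.0000 theta=0.0000
After 1 (propagate distance d=14): x=7.0000 theta=0.0000
After 2 (thin lens f=42): x=7.0000 theta=-1/6 (≈-0.1667)
After 3 (propagate distance d=30): x=2.0000 theta=-1/6 (≈-0.1667)
After 4 (thin lens f=-44): x=2.0000 theta=-4/33 (≈-0.1212)
z_focus = -x_out/theta_out = -(2.0000)/(-4/33) = 16.5000
Rounded to 4 decimal places: z = 16.5000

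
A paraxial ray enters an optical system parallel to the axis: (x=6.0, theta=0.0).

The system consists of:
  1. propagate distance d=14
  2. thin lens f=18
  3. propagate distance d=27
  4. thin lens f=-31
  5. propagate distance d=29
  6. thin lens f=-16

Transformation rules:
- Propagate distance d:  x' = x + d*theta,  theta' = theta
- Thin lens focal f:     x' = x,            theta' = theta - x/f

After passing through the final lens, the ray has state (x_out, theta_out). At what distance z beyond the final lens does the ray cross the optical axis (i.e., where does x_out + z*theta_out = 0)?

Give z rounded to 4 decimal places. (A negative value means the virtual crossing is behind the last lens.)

Answer: -11.0746

Derivation:
Initial: x=6.0000 theta=0.0000
After 1 (propagate distance d=14): x=6.0000 theta=0.0000
After 2 (thin lens f=18): x=6.0000 theta=-1/3 (≈-0.3333)
After 3 (propagate distance d=27): x=-3.0000 theta=-1/3 (≈-0.3333)
After 4 (thin lens f=-31): x=-3.0000 theta=-40/93 (≈-0.4301)
After 5 (propagate distance d=29): x=-1439/93 (≈-15.4731) theta=-40/93 (≈-0.4301)
After 6 (thin lens f=-16): x=-1439/93 (≈-15.4731) theta=-693/496 (≈-1.3972)
z_focus = -x_out/theta_out = -(-1439/93)/(-693/496) = -23024/2079 ≈ -11.0746
Rounded to 4 decimal places: z = -11.0746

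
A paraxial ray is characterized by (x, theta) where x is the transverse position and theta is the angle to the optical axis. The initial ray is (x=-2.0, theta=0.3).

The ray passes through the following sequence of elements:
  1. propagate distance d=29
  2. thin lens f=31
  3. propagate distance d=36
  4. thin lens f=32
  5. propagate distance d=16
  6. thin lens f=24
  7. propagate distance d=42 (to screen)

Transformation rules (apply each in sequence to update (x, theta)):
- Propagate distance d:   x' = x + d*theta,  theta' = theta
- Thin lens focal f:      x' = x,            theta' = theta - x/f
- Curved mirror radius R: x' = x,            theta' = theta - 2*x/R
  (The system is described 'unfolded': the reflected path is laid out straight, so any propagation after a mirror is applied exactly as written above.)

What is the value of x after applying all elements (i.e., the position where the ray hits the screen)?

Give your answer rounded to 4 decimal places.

Initial: x=-2.0000 theta=0.3000
After 1 (propagate distance d=29): x=6.7000 theta=0.3000
After 2 (thin lens f=31): x=6.7000 theta=13/155 (≈0.0839)
After 3 (propagate distance d=36): x=3013/310 (≈9.7194) theta=13/155 (≈0.0839)
After 4 (thin lens f=32): x=3013/310 (≈9.7194) theta=-2181/9920 (≈-0.2199)
After 5 (propagate distance d=16): x=769/124 (≈6.2016) theta=-2181/9920 (≈-0.2199)
After 6 (thin lens f=24): x=769/124 (≈6.2016) theta=-14233/29760 (≈-0.4783)
After 7 (propagate distance d=42 (to screen)): x=-68871/4960 (≈-13.8853) theta=-14233/29760 (≈-0.4783)
Rounded to 4 decimal places: x = -13.8853

Answer: -13.8853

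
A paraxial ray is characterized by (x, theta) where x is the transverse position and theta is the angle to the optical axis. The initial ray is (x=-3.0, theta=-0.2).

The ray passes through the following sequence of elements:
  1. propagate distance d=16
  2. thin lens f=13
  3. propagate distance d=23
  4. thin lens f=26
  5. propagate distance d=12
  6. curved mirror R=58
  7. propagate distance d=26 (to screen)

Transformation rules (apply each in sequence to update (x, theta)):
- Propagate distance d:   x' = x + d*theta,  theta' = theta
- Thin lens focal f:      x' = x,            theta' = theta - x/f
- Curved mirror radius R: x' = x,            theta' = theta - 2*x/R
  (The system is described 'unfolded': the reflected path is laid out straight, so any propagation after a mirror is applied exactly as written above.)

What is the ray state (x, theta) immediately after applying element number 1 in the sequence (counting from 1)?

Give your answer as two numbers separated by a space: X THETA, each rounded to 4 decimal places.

Initial: x=-3.0000 theta=-0.2000
After 1 (propagate distance d=16): x=-6.2000 theta=-0.2000
Rounded to 4 decimal places: x = -6.2000, theta = -0.2000

Answer: -6.2000 -0.2000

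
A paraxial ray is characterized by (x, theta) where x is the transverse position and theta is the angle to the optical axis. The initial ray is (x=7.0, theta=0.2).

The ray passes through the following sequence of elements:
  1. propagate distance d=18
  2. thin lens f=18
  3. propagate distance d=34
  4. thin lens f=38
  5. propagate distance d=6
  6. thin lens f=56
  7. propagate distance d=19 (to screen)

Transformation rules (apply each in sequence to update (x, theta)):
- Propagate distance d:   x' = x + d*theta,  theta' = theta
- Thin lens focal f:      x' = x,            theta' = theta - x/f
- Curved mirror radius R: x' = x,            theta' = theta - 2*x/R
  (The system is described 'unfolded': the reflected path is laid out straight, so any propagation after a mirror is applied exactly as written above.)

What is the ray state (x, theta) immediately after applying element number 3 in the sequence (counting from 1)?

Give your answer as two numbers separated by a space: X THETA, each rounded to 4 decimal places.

Answer: -2.6222 -0.3889

Derivation:
Initial: x=7.0000 theta=0.2000
After 1 (propagate distance d=18): x=10.6000 theta=0.2000
After 2 (thin lens f=18): x=10.6000 theta=-7/18 (≈-0.3889)
After 3 (propagate distance d=34): x=-118/45 (≈-2.6222) theta=-7/18 (≈-0.3889)
Rounded to 4 decimal places: x = -2.6222, theta = -0.3889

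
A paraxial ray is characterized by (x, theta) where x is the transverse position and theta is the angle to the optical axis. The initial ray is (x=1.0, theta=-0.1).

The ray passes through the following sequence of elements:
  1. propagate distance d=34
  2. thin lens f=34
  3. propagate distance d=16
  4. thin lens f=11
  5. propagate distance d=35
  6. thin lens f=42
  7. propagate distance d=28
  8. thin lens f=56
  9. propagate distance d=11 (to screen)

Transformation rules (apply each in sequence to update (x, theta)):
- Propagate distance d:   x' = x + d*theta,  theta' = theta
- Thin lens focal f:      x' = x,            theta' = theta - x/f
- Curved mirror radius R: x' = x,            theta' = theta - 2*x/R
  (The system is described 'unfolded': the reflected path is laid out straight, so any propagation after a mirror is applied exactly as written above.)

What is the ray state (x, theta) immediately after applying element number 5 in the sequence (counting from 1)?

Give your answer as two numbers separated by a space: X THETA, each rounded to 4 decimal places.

Initial: x=1.0000 theta=-0.1000
After 1 (propagate distance d=34): x=-2.4000 theta=-0.1000
After 2 (thin lens f=34): x=-2.4000 theta=-1/34 (≈-0.0294)
After 3 (propagate distance d=16): x=-244/85 (≈-2.8706) theta=-1/34 (≈-0.0294)
After 4 (thin lens f=11): x=-244/85 (≈-2.8706) theta=433/1870 (≈0.2316)
After 5 (propagate distance d=35): x=9787/1870 (≈5.2337) theta=433/1870 (≈0.2316)
Rounded to 4 decimal places: x = 5.2337, theta = 0.2316

Answer: 5.2337 0.2316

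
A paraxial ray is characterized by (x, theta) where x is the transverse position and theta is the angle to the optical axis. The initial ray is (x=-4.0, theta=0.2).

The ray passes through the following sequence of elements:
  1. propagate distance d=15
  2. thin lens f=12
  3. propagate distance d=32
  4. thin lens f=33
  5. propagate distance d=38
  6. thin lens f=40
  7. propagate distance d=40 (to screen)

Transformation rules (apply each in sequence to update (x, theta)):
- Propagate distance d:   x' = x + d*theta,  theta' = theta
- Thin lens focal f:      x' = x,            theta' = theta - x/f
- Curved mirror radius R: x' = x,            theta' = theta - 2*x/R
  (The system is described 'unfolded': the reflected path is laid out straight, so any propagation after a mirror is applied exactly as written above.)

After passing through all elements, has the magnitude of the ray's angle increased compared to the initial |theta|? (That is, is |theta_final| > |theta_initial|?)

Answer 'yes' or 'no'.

Answer: no

Derivation:
Initial: x=-4.0000 theta=0.2000
After 1 (propagate distance d=15): x=-1.0000 theta=0.2000
After 2 (thin lens f=12): x=-1.0000 theta=17/60 (≈0.2833)
After 3 (propagate distance d=32): x=121/15 (≈8.0667) theta=17/60 (≈0.2833)
After 4 (thin lens f=33): x=121/15 (≈8.0667) theta=7/180 (≈0.0389)
After 5 (propagate distance d=38): x=859/90 (≈9.5444) theta=7/180 (≈0.0389)
After 6 (thin lens f=40): x=859/90 (≈9.5444) theta=-719/3600 (≈-0.1997)
After 7 (propagate distance d=40 (to screen)): x=14/9 (≈1.5556) theta=-719/3600 (≈-0.1997)
|theta_initial|=0.2000 |theta_final|=719/3600 (≈0.1997) -> not increased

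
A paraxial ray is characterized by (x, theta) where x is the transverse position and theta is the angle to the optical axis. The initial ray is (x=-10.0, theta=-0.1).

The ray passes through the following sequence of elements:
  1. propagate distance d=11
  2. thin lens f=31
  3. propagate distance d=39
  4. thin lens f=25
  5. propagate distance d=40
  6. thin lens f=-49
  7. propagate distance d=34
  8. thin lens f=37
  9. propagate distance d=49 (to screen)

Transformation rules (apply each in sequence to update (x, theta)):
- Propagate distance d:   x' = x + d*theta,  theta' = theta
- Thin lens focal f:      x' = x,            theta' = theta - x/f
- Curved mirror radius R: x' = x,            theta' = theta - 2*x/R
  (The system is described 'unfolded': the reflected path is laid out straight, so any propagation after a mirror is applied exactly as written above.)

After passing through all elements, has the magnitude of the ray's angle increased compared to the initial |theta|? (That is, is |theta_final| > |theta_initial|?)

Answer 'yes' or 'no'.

Initial: x=-10.0000 theta=-0.1000
After 1 (propagate distance d=11): x=-11.1000 theta=-0.1000
After 2 (thin lens f=31): x=-11.1000 theta=8/31 (≈0.2581)
After 3 (propagate distance d=39): x=-321/310 (≈-1.0355) theta=8/31 (≈0.2581)
After 4 (thin lens f=25): x=-321/310 (≈-1.0355) theta=2321/7750 (≈0.2995)
After 5 (propagate distance d=40): x=16963/1550 (≈10.9439) theta=2321/7750 (≈0.2995)
After 6 (thin lens f=-49): x=16963/1550 (≈10.9439) theta=99272/189875 (≈0.5228)
After 7 (propagate distance d=34): x=10906431/379750 (≈28.7200) theta=99272/189875 (≈0.5228)
After 8 (thin lens f=37): x=10906431/379750 (≈28.7200) theta=-3560303/14050750 (≈-0.2534)
After 9 (propagate distance d=49 (to screen)): x=4581662/281015 (≈16.3040) theta=-3560303/14050750 (≈-0.2534)
|theta_initial|=0.1000 |theta_final|=3560303/14050750 (≈0.2534) -> increased

Answer: yes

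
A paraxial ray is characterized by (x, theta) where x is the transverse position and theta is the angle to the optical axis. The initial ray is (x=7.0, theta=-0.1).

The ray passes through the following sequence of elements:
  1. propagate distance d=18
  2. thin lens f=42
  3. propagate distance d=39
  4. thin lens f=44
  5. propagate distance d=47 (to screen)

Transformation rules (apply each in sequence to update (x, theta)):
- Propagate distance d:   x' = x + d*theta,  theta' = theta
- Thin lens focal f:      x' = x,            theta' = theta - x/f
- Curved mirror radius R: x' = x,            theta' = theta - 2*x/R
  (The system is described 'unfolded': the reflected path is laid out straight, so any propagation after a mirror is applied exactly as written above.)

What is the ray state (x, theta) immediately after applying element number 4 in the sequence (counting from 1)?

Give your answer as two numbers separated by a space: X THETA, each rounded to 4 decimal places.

Answer: -3.5286 -0.1436

Derivation:
Initial: x=7.0000 theta=-0.1000
After 1 (propagate distance d=18): x=5.2000 theta=-0.1000
After 2 (thin lens f=42): x=5.2000 theta=-47/210 (≈-0.2238)
After 3 (propagate distance d=39): x=-247/70 (≈-3.5286) theta=-47/210 (≈-0.2238)
After 4 (thin lens f=44): x=-247/70 (≈-3.5286) theta=-1327/9240 (≈-0.1436)
Rounded to 4 decimal places: x = -3.5286, theta = -0.1436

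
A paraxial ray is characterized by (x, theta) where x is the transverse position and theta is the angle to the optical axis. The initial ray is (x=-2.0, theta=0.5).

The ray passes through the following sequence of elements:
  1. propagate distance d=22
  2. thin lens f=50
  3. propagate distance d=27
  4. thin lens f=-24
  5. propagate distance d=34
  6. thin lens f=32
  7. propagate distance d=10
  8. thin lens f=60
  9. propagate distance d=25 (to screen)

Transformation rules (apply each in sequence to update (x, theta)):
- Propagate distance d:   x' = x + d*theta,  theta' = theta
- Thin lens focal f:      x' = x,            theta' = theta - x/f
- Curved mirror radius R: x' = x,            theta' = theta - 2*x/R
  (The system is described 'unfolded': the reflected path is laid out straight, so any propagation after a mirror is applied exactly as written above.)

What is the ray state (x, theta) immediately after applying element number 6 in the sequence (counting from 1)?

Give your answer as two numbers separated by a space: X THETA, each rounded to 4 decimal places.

Answer: 53.5100 -0.6172

Derivation:
Initial: x=-2.0000 theta=0.5000
After 1 (propagate distance d=22): x=9.0000 theta=0.5000
After 2 (thin lens f=50): x=9.0000 theta=0.3200
After 3 (propagate distance d=27): x=17.6400 theta=0.3200
After 4 (thin lens f=-24): x=17.6400 theta=1.0550
After 5 (propagate distance d=34): x=53.5100 theta=1.0550
After 6 (thin lens f=32): x=53.5100 theta=-79/128 (≈-0.6172)
Rounded to 4 decimal places: x = 53.5100, theta = -0.6172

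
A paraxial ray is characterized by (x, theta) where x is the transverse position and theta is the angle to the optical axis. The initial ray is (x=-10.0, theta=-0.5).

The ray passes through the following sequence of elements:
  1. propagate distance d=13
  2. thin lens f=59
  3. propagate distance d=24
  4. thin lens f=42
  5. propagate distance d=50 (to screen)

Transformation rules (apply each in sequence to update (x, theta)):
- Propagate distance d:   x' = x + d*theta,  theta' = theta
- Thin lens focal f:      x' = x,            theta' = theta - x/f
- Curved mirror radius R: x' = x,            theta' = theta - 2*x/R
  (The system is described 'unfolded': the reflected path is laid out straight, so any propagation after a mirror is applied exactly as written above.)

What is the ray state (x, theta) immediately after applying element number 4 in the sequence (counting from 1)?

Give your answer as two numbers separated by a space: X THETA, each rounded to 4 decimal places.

Answer: -21.7881 0.2984

Derivation:
Initial: x=-10.0000 theta=-0.5000
After 1 (propagate distance d=13): x=-16.5000 theta=-0.5000
After 2 (thin lens f=59): x=-16.5000 theta=-13/59 (≈-0.2203)
After 3 (propagate distance d=24): x=-2571/118 (≈-21.7881) theta=-13/59 (≈-0.2203)
After 4 (thin lens f=42): x=-2571/118 (≈-21.7881) theta=493/1652 (≈0.2984)
Rounded to 4 decimal places: x = -21.7881, theta = 0.2984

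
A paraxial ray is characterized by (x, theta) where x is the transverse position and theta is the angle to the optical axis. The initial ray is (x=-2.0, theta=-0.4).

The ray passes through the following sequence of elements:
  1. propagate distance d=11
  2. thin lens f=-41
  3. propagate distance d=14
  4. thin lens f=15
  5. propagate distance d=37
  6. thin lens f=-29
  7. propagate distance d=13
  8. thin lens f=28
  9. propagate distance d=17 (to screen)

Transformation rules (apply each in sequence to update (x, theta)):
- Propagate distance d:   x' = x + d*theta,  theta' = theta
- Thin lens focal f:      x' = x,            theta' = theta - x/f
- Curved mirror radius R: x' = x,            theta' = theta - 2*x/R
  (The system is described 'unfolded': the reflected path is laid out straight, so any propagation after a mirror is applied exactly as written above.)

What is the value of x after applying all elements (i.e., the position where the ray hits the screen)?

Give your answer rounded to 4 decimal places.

Answer: 8.8780

Derivation:
Initial: x=-2.0000 theta=-0.4000
After 1 (propagate distance d=11): x=-6.4000 theta=-0.4000
After 2 (thin lens f=-41): x=-6.4000 theta=-114/205 (≈-0.5561)
After 3 (propagate distance d=14): x=-2908/205 (≈-14.1854) theta=-114/205 (≈-0.5561)
After 4 (thin lens f=15): x=-2908/205 (≈-14.1854) theta=1198/3075 (≈0.3896)
After 5 (propagate distance d=37): x=706/3075 (≈0.2296) theta=1198/3075 (≈0.3896)
After 6 (thin lens f=-29): x=706/3075 (≈0.2296) theta=11816/29725 (≈0.3975)
After 7 (propagate distance d=13): x=481298/89175 (≈5.3972) theta=11816/29725 (≈0.3975)
After 8 (thin lens f=28): x=481298/89175 (≈5.3972) theta=255623/1248450 (≈0.2048)
After 9 (propagate distance d=17 (to screen)): x=11083763/1248450 (≈8.8780) theta=255623/1248450 (≈0.2048)
Rounded to 4 decimal places: x = 8.8780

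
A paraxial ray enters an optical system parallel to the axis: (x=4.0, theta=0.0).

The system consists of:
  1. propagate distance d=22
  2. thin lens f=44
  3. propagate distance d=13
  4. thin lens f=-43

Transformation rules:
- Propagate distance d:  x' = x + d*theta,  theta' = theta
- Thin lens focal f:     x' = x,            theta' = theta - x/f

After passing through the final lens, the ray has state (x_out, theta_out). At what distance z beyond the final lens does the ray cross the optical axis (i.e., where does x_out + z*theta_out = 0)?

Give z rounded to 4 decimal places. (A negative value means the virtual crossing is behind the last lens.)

Initial: x=4.0000 theta=0.0000
After 1 (propagate distance d=22): x=4.0000 theta=0.0000
After 2 (thin lens f=44): x=4.0000 theta=-1/11 (≈-0.0909)
After 3 (propagate distance d=13): x=31/11 (≈2.8182) theta=-1/11 (≈-0.0909)
After 4 (thin lens f=-43): x=31/11 (≈2.8182) theta=-12/473 (≈-0.0254)
z_focus = -x_out/theta_out = -(31/11)/(-12/473) = 1333/12 ≈ 111.0833
Rounded to 4 decimal places: z = 111.0833

Answer: 111.0833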